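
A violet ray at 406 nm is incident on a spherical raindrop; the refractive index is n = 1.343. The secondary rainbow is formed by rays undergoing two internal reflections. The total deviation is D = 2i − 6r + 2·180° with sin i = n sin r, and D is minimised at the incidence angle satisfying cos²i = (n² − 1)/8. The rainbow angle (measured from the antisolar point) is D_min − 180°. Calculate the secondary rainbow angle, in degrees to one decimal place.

53.5°

cos²i = (1.80365 − 1)/8 = 0.10046; i = arccos(0.31695) = 71.522°.
sin r = sin 71.522°/1.343 = 0.70621; r = 44.928°.
D_min = 2·71.522° − 6·44.928° + 360° = 233.478°.
Rainbow angle = D_min − 180° = 53.478°.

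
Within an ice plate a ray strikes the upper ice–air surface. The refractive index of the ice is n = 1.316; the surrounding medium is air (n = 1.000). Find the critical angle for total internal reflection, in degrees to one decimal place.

49.5°

sin θ_c = n_air / n = 1.000 / 1.316 = 0.7599.
θ_c = arcsin(0.7599) = 49.45°.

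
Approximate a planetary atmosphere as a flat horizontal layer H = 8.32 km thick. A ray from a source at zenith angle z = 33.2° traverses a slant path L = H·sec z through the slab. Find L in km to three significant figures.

9.94 km

sec z = 1/cos 33.2° = 1.1951.
L = 8.32 × 1.1951 = 9.943 km.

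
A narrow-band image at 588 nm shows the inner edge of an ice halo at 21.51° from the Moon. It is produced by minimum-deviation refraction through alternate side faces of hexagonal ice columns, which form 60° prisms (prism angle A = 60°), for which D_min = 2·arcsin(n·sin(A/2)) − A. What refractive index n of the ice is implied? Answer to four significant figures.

Rearranging: n = sin((D_min + A)/2) / sin(A/2).
(D_min + A)/2 = (21.51° + 60°)/2 = 40.755°.
n = sin 40.755° / sin 30° = 0.6528 / 0.5000 = 1.3057.

1.306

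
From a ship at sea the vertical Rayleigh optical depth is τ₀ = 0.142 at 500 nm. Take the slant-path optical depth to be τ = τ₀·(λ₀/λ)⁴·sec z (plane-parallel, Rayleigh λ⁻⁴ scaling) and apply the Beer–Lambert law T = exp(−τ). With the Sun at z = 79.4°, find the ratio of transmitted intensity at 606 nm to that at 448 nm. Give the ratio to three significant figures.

2.32

Airmass: sec 79.4° = 5.4362.
τ(606 nm) = 0.142 × (500/606)⁴ × 5.4362 = 0.142 × 0.4634 × 5.4362 = 0.3577.
τ(448 nm) = 0.142 × (500/448)⁴ × 5.4362 = 0.142 × 1.5516 × 5.4362 = 1.1977.
T(606)/T(448) = exp(τ_B − τ_A) = exp(0.8400) = 2.3163.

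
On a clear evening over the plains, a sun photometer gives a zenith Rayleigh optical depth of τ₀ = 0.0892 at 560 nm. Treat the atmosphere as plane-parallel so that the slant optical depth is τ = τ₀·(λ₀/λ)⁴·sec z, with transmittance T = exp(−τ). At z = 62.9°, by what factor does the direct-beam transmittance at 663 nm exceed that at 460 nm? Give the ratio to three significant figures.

1.39

Airmass: sec 62.9° = 2.1952.
τ(663 nm) = 0.0892 × (560/663)⁴ × 2.1952 = 0.0892 × 0.5090 × 2.1952 = 0.0997.
τ(460 nm) = 0.0892 × (560/460)⁴ × 2.1952 = 0.0892 × 2.1964 × 2.1952 = 0.4301.
T(663)/T(460) = exp(τ_B − τ_A) = exp(0.3304) = 1.3916.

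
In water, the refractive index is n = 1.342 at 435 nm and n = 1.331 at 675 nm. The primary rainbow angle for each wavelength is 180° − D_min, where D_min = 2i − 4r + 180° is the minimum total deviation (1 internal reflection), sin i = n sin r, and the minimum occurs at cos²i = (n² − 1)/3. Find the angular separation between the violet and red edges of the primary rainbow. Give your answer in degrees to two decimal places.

1.58°

At 435 nm (n = 1.342): cos²i = 0.26699 → i = 58.888°, r = 39.641°, D_min = 139.213°, rainbow angle = 40.787°.
At 675 nm (n = 1.331): cos²i = 0.25719 → i = 59.527°, r = 40.356°, D_min = 137.630°, rainbow angle = 42.370°.
Angular width = |40.787° − 42.370°| = 1.583°.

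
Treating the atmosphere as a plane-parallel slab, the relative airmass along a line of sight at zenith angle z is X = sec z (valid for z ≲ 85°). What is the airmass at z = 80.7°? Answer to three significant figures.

X = sec z = 1/cos 80.7° = 1/0.1616 = 6.1880.

6.19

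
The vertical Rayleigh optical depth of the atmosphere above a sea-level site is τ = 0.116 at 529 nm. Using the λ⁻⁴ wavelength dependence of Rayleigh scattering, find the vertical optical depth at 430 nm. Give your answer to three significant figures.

τ(430 nm) = τ(529 nm) × (529/430)⁴ = 0.116 × (1.2302)⁴ = 0.116 × 2.2906 = 0.2657.

0.266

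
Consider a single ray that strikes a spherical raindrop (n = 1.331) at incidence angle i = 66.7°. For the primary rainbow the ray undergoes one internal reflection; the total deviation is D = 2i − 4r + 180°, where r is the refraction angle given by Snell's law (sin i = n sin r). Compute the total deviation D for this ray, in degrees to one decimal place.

138.9°

sin r = sin 66.7° / 1.331 = 0.9184/1.331 = 0.6900; r = 43.63°.
D = 2·66.7° − 4·43.63° + 180° = 133.40° − 174.53° + 180° = 138.87°.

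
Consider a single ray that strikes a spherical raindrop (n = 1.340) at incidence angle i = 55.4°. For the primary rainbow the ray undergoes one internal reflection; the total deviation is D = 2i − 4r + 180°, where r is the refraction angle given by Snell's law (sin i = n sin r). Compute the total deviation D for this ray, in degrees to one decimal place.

sin r = sin 55.4° / 1.340 = 0.8231/1.340 = 0.6143; r = 37.90°.
D = 2·55.4° − 4·37.90° + 180° = 110.80° − 151.60° + 180° = 139.20°.

139.2°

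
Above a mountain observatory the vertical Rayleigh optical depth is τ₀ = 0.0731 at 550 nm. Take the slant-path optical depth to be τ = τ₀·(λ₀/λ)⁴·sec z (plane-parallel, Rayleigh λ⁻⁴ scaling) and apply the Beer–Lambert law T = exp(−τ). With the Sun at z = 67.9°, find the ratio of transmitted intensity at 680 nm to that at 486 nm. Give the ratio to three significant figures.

Airmass: sec 67.9° = 2.6580.
τ(680 nm) = 0.0731 × (550/680)⁴ × 2.6580 = 0.0731 × 0.4280 × 2.6580 = 0.0832.
τ(486 nm) = 0.0731 × (550/486)⁴ × 2.6580 = 0.0731 × 1.6402 × 2.6580 = 0.3187.
T(680)/T(486) = exp(τ_B − τ_A) = exp(0.2355) = 1.2656.

1.27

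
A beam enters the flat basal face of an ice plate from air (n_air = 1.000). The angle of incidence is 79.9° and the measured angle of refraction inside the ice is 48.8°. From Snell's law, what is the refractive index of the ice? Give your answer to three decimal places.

n = sin θ_i / sin θ_r = sin 79.9° / sin 48.8° = 0.9845 / 0.7524 = 1.3085.

1.308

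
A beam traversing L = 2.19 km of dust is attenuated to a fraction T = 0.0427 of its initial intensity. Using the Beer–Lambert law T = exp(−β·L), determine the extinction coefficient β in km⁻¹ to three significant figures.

1.44 km⁻¹

Beer–Lambert: T = exp(−βL) ⇒ β = −ln(T)/L = −ln(0.0427)/2.19 = 3.1536/2.19 = 1.44 km⁻¹.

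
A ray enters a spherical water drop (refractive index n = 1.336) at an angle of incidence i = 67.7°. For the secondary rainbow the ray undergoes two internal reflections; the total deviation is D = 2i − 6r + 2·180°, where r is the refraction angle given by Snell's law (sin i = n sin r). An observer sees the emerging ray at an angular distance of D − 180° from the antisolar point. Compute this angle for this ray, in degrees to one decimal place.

52.4°

sin r = sin 67.7° / 1.336 = 0.9252/1.336 = 0.6925; r = 43.83°.
D = 2·67.7° − 6·43.83° + 2·180° = 135.40° − 262.98° + 360° = 232.42°.
Angle from antisolar point = D − 180° = 52.42°.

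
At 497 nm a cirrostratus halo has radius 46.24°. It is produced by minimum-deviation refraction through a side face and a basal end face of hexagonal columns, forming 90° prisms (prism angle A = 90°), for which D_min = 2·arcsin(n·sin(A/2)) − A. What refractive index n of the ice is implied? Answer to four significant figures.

Rearranging: n = sin((D_min + A)/2) / sin(A/2).
(D_min + A)/2 = (46.24° + 90°)/2 = 68.120°.
n = sin 68.120° / sin 45° = 0.9280 / 0.7071 = 1.3123.

1.312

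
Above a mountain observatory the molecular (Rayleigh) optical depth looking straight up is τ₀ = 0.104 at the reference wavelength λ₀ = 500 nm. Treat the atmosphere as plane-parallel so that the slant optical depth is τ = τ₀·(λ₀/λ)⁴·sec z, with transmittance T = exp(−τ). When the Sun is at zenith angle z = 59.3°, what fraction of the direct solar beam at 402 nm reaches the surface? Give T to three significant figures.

0.614

sec 59.3° = 1.9587.
τ = 0.104 × (500/402)⁴ × 1.9587 = 0.104 × 2.3932 × 1.9587 = 0.4875.
T = exp(−0.4875) = 0.6142.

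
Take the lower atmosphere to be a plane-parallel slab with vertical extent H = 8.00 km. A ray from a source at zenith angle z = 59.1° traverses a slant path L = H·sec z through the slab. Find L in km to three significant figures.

sec z = 1/cos 59.1° = 1.9473.
L = 8.00 × 1.9473 = 15.578 km.

15.6 km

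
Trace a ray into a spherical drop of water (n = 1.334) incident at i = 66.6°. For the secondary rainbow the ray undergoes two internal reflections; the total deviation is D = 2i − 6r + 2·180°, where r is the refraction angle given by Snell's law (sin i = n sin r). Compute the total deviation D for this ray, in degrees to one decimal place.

sin r = sin 66.6° / 1.334 = 0.9178/1.334 = 0.6880; r = 43.47°.
D = 2·66.6° − 6·43.47° + 2·180° = 133.20° − 260.82° + 360° = 232.38°.

232.4°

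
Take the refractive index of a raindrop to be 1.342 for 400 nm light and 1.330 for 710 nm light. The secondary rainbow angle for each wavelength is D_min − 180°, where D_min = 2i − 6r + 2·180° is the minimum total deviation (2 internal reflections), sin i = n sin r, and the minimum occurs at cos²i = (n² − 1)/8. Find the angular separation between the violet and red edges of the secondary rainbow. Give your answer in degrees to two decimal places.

3.12°

At 400 nm (n = 1.342): cos²i = 0.10012 → i = 71.554°, r = 44.981°, D_min = 233.222°, rainbow angle = 53.222°.
At 710 nm (n = 1.330): cos²i = 0.09611 → i = 71.940°, r = 45.630°, D_min = 230.101°, rainbow angle = 50.101°.
Angular width = |53.222° − 50.101°| = 3.121°.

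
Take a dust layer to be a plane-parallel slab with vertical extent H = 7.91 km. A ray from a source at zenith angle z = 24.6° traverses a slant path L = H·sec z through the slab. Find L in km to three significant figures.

sec z = 1/cos 24.6° = 1.0998.
L = 7.91 × 1.0998 = 8.700 km.

8.70 km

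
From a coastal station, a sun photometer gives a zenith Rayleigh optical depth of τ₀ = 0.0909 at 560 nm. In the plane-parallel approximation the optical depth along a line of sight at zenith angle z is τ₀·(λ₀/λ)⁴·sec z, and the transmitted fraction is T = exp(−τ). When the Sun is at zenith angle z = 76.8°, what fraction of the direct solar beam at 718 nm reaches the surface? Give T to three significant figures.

sec 76.8° = 4.3792.
τ = 0.0909 × (560/718)⁴ × 4.3792 = 0.0909 × 0.3700 × 4.3792 = 0.1473.
T = exp(−0.1473) = 0.8630.

0.863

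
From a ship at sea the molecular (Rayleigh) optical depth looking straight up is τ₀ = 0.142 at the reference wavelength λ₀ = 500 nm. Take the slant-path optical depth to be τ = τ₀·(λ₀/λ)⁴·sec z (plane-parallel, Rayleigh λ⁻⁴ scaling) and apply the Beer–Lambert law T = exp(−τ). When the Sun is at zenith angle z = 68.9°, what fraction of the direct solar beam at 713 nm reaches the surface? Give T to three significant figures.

0.909

sec 68.9° = 2.7778.
τ = 0.142 × (500/713)⁴ × 2.7778 = 0.142 × 0.2418 × 2.7778 = 0.0954.
T = exp(−0.0954) = 0.9090.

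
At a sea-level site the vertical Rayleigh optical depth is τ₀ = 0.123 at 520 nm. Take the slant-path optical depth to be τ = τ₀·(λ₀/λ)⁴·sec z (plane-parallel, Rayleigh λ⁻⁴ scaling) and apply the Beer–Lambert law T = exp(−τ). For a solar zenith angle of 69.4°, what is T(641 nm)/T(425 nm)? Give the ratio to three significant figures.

Airmass: sec 69.4° = 2.8422.
τ(641 nm) = 0.123 × (520/641)⁴ × 2.8422 = 0.123 × 0.4331 × 2.8422 = 0.1514.
τ(425 nm) = 0.123 × (520/425)⁴ × 2.8422 = 0.123 × 2.2411 × 2.8422 = 0.7835.
T(641)/T(425) = exp(τ_B − τ_A) = exp(0.6321) = 1.8815.

1.88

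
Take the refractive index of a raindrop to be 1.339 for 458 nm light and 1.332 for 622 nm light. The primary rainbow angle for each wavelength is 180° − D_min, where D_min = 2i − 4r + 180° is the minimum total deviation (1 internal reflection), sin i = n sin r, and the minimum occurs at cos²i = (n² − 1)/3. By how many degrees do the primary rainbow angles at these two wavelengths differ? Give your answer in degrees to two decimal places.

At 458 nm (n = 1.339): cos²i = 0.26431 → i = 59.062°, r = 39.834°, D_min = 138.786°, rainbow angle = 41.214°.
At 622 nm (n = 1.332): cos²i = 0.25807 → i = 59.469°, r = 40.290°, D_min = 137.776°, rainbow angle = 42.224°.
Angular width = |41.214° − 42.224°| = 1.010°.

1.01°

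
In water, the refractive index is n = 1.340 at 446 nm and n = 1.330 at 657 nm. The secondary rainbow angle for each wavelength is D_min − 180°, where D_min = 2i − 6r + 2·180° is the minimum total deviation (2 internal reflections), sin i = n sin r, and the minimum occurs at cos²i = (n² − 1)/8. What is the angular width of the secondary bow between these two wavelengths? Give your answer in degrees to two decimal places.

2.61°

At 446 nm (n = 1.340): cos²i = 0.09945 → i = 71.618°, r = 45.088°, D_min = 232.709°, rainbow angle = 52.709°.
At 657 nm (n = 1.330): cos²i = 0.09611 → i = 71.940°, r = 45.630°, D_min = 230.101°, rainbow angle = 50.101°.
Angular width = |52.709° − 50.101°| = 2.608°.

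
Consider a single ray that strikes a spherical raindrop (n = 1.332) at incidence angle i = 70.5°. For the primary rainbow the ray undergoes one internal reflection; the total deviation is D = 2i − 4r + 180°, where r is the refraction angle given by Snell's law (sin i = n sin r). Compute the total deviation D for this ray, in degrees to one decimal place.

sin r = sin 70.5° / 1.332 = 0.9426/1.332 = 0.7077; r = 45.05°.
D = 2·70.5° − 4·45.05° + 180° = 141.00° − 180.19° + 180° = 140.81°.

140.8°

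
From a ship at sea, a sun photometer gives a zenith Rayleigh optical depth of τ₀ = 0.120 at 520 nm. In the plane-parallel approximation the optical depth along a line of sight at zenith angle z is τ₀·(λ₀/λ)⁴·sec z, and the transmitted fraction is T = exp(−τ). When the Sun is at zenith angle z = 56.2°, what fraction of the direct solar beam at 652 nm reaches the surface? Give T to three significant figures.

sec 56.2° = 1.7976.
τ = 0.120 × (520/652)⁴ × 1.7976 = 0.120 × 0.4046 × 1.7976 = 0.0873.
T = exp(−0.0873) = 0.9164.

0.916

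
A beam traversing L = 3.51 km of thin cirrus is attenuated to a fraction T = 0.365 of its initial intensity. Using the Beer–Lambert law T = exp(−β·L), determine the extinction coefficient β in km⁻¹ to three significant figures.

Beer–Lambert: T = exp(−βL) ⇒ β = −ln(T)/L = −ln(0.365)/3.51 = 1.0079/3.51 = 0.2871 km⁻¹.

0.287 km⁻¹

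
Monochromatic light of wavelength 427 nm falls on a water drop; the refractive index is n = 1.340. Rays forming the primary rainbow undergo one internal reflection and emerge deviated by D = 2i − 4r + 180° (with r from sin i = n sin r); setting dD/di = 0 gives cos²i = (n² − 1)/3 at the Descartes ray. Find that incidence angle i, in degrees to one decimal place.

59.0°

cos²i = (1.340² − 1)/3 = (1.79560 − 1)/3 = 0.26520.
cos i = 0.51498, so i = 59.004°.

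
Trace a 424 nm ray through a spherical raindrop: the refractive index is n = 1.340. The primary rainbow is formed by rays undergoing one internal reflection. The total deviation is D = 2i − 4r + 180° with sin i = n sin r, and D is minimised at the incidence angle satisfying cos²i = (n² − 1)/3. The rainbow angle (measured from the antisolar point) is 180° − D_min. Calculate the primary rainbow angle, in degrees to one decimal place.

cos²i = (1.79560 − 1)/3 = 0.26520; i = arccos(0.51498) = 59.004°.
sin r = sin 59.004°/1.340 = 0.63971; r = 39.770°.
D_min = 2·59.004° − 4·39.770° + 180° = 138.929°.
Rainbow angle = 180° − D_min = 41.071°.

41.1°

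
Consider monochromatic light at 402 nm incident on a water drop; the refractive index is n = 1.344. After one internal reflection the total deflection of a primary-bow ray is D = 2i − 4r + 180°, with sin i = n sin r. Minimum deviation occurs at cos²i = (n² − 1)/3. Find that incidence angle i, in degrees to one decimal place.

cos²i = (1.344² − 1)/3 = (1.80634 − 1)/3 = 0.26878.
cos i = 0.51844, so i = 58.772°.

58.8°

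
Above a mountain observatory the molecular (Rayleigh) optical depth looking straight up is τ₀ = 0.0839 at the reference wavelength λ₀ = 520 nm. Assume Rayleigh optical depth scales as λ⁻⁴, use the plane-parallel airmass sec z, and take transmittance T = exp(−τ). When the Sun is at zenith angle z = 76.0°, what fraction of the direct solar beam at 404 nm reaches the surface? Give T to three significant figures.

0.386

sec 76.0° = 4.1336.
τ = 0.0839 × (520/404)⁴ × 4.1336 = 0.0839 × 2.7447 × 4.1336 = 0.9519.
T = exp(−0.9519) = 0.3860.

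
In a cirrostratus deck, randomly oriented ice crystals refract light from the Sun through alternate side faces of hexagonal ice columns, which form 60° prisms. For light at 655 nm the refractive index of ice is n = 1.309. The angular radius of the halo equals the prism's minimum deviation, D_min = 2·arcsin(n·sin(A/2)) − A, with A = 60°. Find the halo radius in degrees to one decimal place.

21.8°

n·sin(A/2) = 1.309 × sin 30° = 1.309 × 0.5000 = 0.6545.
D_min = 2·arcsin(0.6545) − 60° = 2 × 40.882° − 60° = 21.763°.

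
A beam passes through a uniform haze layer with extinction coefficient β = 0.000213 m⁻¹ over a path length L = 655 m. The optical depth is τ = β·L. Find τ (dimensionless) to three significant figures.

τ = β·L = 0.000213 × 655 = 0.1395.

0.140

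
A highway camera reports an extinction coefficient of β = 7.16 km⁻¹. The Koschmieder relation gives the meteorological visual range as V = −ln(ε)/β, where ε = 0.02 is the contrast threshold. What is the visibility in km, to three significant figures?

V = −ln(0.02) / 7.16 = 3.912 / 7.16 = 0.5464 km.

0.546 km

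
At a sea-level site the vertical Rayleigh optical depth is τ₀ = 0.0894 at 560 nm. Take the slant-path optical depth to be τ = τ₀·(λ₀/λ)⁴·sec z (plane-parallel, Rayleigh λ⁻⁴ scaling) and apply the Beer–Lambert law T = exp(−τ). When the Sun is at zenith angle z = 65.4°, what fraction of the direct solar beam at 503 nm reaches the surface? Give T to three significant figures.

0.719

sec 65.4° = 2.4022.
τ = 0.0894 × (560/503)⁴ × 2.4022 = 0.0894 × 1.5363 × 2.4022 = 0.3299.
T = exp(−0.3299) = 0.7190.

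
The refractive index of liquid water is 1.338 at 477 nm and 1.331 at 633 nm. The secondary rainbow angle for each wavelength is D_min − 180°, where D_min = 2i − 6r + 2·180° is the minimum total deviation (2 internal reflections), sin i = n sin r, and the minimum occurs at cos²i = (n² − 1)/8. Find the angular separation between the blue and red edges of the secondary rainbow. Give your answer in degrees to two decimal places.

1.83°

At 477 nm (n = 1.338): cos²i = 0.09878 → i = 71.682°, r = 45.195°, D_min = 232.193°, rainbow angle = 52.193°.
At 633 nm (n = 1.331): cos²i = 0.09645 → i = 71.907°, r = 45.575°, D_min = 230.365°, rainbow angle = 50.365°.
Angular width = |52.193° − 50.365°| = 1.828°.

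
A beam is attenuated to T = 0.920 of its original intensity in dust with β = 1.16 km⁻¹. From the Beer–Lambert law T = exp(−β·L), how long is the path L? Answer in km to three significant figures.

0.0719 km

Beer–Lambert: T = exp(−βL) ⇒ L = −ln(T)/β = −ln(0.920)/1.16 = 0.0834/1.16 = 0.07188 km.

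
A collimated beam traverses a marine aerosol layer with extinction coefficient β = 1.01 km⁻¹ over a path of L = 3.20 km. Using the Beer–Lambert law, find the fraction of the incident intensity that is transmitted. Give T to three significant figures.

τ = β·L = 1.01 × 3.20 = 3.2320.
T = exp(−3.2320) = 0.0395.

0.0395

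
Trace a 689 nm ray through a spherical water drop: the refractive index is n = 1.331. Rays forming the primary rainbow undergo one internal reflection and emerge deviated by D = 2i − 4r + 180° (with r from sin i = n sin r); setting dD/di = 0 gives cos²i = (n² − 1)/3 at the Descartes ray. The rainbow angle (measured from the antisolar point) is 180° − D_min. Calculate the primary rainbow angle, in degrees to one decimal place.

42.4°

cos²i = (1.77156 − 1)/3 = 0.25719; i = arccos(0.50714) = 59.527°.
sin r = sin 59.527°/1.331 = 0.64753; r = 40.356°.
D_min = 2·59.527° − 4·40.356° + 180° = 137.630°.
Rainbow angle = 180° − D_min = 42.370°.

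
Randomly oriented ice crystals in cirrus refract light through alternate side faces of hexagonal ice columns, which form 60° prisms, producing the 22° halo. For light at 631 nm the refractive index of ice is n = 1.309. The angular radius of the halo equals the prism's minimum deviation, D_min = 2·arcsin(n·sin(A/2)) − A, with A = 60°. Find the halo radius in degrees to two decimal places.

n·sin(A/2) = 1.309 × sin 30° = 1.309 × 0.5000 = 0.6545.
D_min = 2·arcsin(0.6545) − 60° = 2 × 40.882° − 60° = 21.763°.

21.76°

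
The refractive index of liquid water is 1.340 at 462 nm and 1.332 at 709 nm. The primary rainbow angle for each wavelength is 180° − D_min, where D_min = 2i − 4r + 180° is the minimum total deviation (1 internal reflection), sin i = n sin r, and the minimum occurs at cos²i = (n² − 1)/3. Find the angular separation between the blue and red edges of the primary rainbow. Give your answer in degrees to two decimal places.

1.15°

At 462 nm (n = 1.340): cos²i = 0.26520 → i = 59.004°, r = 39.770°, D_min = 138.929°, rainbow angle = 41.071°.
At 709 nm (n = 1.332): cos²i = 0.25807 → i = 59.469°, r = 40.290°, D_min = 137.776°, rainbow angle = 42.224°.
Angular width = |41.071° − 42.224°| = 1.153°.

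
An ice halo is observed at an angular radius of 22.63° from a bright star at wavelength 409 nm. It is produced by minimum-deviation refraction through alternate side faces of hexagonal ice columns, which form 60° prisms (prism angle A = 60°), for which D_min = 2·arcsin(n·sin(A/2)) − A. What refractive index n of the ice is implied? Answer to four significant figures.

Rearranging: n = sin((D_min + A)/2) / sin(A/2).
(D_min + A)/2 = (22.63° + 60°)/2 = 41.315°.
n = sin 41.315° / sin 30° = 0.6602 / 0.5000 = 1.3204.

1.320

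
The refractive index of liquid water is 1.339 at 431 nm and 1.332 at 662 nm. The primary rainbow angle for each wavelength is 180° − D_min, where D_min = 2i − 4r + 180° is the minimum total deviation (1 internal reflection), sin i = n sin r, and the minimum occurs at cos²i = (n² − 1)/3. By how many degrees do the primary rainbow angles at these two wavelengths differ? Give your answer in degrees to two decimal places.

1.01°

At 431 nm (n = 1.339): cos²i = 0.26431 → i = 59.062°, r = 39.834°, D_min = 138.786°, rainbow angle = 41.214°.
At 662 nm (n = 1.332): cos²i = 0.25807 → i = 59.469°, r = 40.290°, D_min = 137.776°, rainbow angle = 42.224°.
Angular width = |41.214° − 42.224°| = 1.010°.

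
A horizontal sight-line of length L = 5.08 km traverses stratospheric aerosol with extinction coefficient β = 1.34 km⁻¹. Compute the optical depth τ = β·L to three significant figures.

τ = β·L = 1.34 × 5.08 = 6.8072.

6.81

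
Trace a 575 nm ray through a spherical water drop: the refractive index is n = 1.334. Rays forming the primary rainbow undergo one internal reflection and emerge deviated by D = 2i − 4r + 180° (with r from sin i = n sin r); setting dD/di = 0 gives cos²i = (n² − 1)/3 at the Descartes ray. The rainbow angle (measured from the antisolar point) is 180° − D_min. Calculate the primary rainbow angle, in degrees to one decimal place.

41.9°

cos²i = (1.77956 − 1)/3 = 0.25985; i = arccos(0.50976) = 59.352°.
sin r = sin 59.352°/1.334 = 0.64492; r = 40.159°.
D_min = 2·59.352° − 4·40.159° + 180° = 138.067°.
Rainbow angle = 180° − D_min = 41.933°.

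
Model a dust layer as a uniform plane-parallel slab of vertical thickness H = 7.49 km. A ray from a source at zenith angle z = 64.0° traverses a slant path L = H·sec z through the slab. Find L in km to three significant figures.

17.1 km

sec z = 1/cos 64.0° = 2.2812.
L = 7.49 × 2.2812 = 17.086 km.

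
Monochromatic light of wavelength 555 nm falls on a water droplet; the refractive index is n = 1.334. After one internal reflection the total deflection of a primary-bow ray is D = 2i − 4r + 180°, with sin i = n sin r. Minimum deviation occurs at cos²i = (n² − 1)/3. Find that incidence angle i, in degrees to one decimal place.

59.4°

cos²i = (1.334² − 1)/3 = (1.77956 − 1)/3 = 0.25985.
cos i = 0.50976, so i = 59.352°.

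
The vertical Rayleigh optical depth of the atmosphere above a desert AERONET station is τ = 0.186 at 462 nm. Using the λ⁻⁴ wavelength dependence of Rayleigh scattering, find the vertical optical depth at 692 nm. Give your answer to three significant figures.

0.0370

τ(692 nm) = τ(462 nm) × (462/692)⁴ = 0.186 × (0.6676)⁴ = 0.186 × 0.1987 = 0.0370.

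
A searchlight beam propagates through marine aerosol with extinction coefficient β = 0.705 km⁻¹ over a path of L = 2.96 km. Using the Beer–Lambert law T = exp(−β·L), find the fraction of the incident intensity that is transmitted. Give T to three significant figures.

0.124

τ = β·L = 0.705 × 2.96 = 2.0868.
T = exp(−2.0868) = 0.1241.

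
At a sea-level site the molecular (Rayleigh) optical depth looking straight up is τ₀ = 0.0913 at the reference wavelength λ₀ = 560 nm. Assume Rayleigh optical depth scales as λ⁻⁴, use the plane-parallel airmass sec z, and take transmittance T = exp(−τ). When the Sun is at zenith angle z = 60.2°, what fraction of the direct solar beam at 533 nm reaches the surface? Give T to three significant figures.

0.799

sec 60.2° = 2.0122.
τ = 0.0913 × (560/533)⁴ × 2.0122 = 0.0913 × 1.2185 × 2.0122 = 0.2239.
T = exp(−0.2239) = 0.7994.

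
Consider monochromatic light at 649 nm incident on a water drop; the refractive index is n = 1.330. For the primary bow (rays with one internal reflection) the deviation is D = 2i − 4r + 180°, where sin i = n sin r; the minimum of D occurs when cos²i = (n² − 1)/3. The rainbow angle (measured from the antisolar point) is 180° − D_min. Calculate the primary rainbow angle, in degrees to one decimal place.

cos²i = (1.76890 − 1)/3 = 0.25630; i = arccos(0.50626) = 59.585°.
sin r = sin 59.585°/1.330 = 0.64841; r = 40.422°.
D_min = 2·59.585° − 4·40.422° + 180° = 137.484°.
Rainbow angle = 180° − D_min = 42.516°.

42.5°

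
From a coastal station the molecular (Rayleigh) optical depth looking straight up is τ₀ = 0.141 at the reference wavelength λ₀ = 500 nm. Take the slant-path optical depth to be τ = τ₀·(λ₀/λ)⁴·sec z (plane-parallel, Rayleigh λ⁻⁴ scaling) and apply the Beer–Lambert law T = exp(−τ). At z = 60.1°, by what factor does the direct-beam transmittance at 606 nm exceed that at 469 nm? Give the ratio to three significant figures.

1.26

Airmass: sec 60.1° = 2.0061.
τ(606 nm) = 0.141 × (500/606)⁴ × 2.0061 = 0.141 × 0.4634 × 2.0061 = 0.1311.
τ(469 nm) = 0.141 × (500/469)⁴ × 2.0061 = 0.141 × 1.2918 × 2.0061 = 0.3654.
T(606)/T(469) = exp(τ_B − τ_A) = exp(0.2343) = 1.2640.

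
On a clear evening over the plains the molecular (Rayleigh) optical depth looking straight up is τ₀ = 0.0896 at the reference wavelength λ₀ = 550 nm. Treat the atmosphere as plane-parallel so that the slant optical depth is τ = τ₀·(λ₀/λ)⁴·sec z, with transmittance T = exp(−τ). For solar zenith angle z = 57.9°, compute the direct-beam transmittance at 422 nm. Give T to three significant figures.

sec 57.9° = 1.8818.
τ = 0.0896 × (550/422)⁴ × 1.8818 = 0.0896 × 2.8854 × 1.8818 = 0.4865.
T = exp(−0.4865) = 0.6148.

0.615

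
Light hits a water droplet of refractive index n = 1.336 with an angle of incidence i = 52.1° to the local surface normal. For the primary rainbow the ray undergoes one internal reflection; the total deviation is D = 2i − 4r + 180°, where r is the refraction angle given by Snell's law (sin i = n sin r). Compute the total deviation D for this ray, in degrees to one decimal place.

139.4°

sin r = sin 52.1° / 1.336 = 0.7891/1.336 = 0.5906; r = 36.20°.
D = 2·52.1° − 4·36.20° + 180° = 104.20° − 144.81° + 180° = 139.39°.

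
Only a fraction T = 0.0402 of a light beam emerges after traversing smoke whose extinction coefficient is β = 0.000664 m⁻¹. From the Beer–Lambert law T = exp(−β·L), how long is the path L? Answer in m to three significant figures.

Beer–Lambert: T = exp(−βL) ⇒ L = −ln(T)/β = −ln(0.0402)/0.000664 = 3.2139/0.000664 = 4840 m.

4840 m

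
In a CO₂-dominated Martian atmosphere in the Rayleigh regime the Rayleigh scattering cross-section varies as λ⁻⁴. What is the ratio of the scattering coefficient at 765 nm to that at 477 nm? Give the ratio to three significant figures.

0.151

Rayleigh scattering ∝ λ⁻⁴, so the ratio of coefficients is the inverse fourth power of the wavelength ratio.
σ(765)/σ(477) = (477/765)⁴ = (0.6235)⁴ = 0.1512.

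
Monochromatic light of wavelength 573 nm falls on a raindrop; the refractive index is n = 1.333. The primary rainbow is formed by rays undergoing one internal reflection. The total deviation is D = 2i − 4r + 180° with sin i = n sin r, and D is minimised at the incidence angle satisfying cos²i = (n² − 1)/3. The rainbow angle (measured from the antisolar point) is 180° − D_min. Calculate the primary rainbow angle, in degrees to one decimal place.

cos²i = (1.77689 − 1)/3 = 0.25896; i = arccos(0.50888) = 59.410°.
sin r = sin 59.410°/1.333 = 0.64579; r = 40.225°.
D_min = 2·59.410° − 4·40.225° + 180° = 137.922°.
Rainbow angle = 180° − D_min = 42.078°.

42.1°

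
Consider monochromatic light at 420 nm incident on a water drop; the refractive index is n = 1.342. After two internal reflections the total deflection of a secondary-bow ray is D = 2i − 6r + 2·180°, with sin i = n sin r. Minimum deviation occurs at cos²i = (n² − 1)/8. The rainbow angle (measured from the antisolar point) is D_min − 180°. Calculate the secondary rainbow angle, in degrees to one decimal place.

53.2°

cos²i = (1.80096 − 1)/8 = 0.10012; i = arccos(0.31642) = 71.554°.
sin r = sin 71.554°/1.342 = 0.70687; r = 44.981°.
D_min = 2·71.554° − 6·44.981° + 360° = 233.222°.
Rainbow angle = D_min − 180° = 53.222°.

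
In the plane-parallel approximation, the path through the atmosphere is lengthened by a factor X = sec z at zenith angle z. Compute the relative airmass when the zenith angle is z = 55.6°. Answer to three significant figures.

1.77

X = sec z = 1/cos 55.6° = 1/0.5650 = 1.7700.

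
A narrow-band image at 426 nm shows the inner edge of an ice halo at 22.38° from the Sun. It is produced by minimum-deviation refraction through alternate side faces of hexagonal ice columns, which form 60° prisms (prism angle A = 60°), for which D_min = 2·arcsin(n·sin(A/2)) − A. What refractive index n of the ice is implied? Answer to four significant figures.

1.317

Rearranging: n = sin((D_min + A)/2) / sin(A/2).
(D_min + A)/2 = (22.38° + 60°)/2 = 41.190°.
n = sin 41.190° / sin 30° = 0.6586 / 0.5000 = 1.3171.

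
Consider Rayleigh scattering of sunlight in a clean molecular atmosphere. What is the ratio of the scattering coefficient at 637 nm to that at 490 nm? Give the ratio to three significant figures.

0.350

Rayleigh scattering ∝ λ⁻⁴, so the ratio of coefficients is the inverse fourth power of the wavelength ratio.
σ(637)/σ(490) = (490/637)⁴ = (0.7692)⁴ = 0.3501.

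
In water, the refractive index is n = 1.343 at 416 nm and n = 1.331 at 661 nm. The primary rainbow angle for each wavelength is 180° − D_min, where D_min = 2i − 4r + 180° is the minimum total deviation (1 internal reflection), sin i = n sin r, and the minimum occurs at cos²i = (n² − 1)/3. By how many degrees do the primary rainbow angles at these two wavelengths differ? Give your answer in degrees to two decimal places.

At 416 nm (n = 1.343): cos²i = 0.26788 → i = 58.830°, r = 39.577°, D_min = 139.354°, rainbow angle = 40.646°.
At 661 nm (n = 1.331): cos²i = 0.25719 → i = 59.527°, r = 40.356°, D_min = 137.630°, rainbow angle = 42.370°.
Angular width = |40.646° − 42.370°| = 1.724°.

1.72°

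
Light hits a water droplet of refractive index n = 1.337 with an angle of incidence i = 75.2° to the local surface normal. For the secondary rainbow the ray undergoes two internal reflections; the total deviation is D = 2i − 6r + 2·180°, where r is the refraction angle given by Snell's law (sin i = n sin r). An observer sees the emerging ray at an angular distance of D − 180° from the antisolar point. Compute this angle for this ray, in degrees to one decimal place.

52.5°

sin r = sin 75.2° / 1.337 = 0.9668/1.337 = 0.7231; r = 46.31°.
D = 2·75.2° − 6·46.31° + 2·180° = 150.40° − 277.88° + 360° = 232.52°.
Angle from antisolar point = D − 180° = 52.52°.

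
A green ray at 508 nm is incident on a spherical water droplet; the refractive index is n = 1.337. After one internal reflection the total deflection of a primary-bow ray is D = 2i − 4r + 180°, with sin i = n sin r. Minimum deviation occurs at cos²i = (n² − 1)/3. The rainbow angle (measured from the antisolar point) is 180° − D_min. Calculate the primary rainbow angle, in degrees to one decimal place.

41.5°

cos²i = (1.78757 − 1)/3 = 0.26252; i = arccos(0.51237) = 59.178°.
sin r = sin 59.178°/1.337 = 0.64231; r = 39.964°.
D_min = 2·59.178° − 4·39.964° + 180° = 138.500°.
Rainbow angle = 180° − D_min = 41.500°.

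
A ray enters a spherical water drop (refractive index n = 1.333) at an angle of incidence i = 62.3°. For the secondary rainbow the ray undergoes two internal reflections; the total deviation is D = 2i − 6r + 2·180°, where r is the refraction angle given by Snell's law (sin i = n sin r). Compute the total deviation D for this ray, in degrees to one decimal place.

sin r = sin 62.3° / 1.333 = 0.8854/1.333 = 0.6642; r = 41.62°.
D = 2·62.3° − 6·41.62° + 2·180° = 124.60° − 249.73° + 360° = 234.87°.

234.9°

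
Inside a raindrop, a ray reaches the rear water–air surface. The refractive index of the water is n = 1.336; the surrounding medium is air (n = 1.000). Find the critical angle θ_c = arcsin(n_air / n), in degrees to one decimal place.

sin θ_c = n_air / n = 1.000 / 1.336 = 0.7485.
θ_c = arcsin(0.7485) = 48.46°.

48.5°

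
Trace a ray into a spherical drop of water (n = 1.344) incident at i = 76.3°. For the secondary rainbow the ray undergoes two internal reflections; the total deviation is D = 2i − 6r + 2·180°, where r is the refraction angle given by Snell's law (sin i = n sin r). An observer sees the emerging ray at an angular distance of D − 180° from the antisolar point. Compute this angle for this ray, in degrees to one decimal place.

sin r = sin 76.3° / 1.344 = 0.9715/1.344 = 0.7229; r = 46.29°.
D = 2·76.3° − 6·46.29° + 2·180° = 152.60° − 277.76° + 360° = 234.84°.
Angle from antisolar point = D − 180° = 54.84°.

54.8°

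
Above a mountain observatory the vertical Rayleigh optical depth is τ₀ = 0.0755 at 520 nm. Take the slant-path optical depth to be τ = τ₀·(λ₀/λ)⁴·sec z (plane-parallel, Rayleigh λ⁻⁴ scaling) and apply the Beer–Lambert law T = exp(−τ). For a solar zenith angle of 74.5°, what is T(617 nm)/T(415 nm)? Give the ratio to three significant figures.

Airmass: sec 74.5° = 3.7420.
τ(617 nm) = 0.0755 × (520/617)⁴ × 3.7420 = 0.0755 × 0.5045 × 3.7420 = 0.1425.
τ(415 nm) = 0.0755 × (520/415)⁴ × 3.7420 = 0.0755 × 2.4650 × 3.7420 = 0.6964.
T(617)/T(415) = exp(τ_B − τ_A) = exp(0.5539) = 1.7400.

1.74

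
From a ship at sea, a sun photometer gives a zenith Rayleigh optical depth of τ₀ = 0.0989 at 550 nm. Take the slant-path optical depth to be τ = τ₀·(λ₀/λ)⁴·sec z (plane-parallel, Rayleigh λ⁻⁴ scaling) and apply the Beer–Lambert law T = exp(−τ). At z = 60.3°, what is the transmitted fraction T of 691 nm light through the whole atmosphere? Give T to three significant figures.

0.923

sec 60.3° = 2.0183.
τ = 0.0989 × (550/691)⁴ × 2.0183 = 0.0989 × 0.4014 × 2.0183 = 0.0801.
T = exp(−0.0801) = 0.9230.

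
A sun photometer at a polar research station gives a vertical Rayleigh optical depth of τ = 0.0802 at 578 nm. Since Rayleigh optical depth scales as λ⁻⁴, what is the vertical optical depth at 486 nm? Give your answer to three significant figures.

τ(486 nm) = τ(578 nm) × (578/486)⁴ = 0.0802 × (1.1893)⁴ = 0.0802 × 2.0006 = 0.1605.

0.160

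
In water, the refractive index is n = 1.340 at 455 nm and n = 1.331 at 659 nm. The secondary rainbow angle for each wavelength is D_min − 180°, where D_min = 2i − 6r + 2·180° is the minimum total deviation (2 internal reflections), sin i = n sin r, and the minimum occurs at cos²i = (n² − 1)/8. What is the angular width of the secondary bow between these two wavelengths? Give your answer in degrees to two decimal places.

2.34°

At 455 nm (n = 1.340): cos²i = 0.09945 → i = 71.618°, r = 45.088°, D_min = 232.709°, rainbow angle = 52.709°.
At 659 nm (n = 1.331): cos²i = 0.09645 → i = 71.907°, r = 45.575°, D_min = 230.365°, rainbow angle = 50.365°.
Angular width = |52.709° − 50.365°| = 2.344°.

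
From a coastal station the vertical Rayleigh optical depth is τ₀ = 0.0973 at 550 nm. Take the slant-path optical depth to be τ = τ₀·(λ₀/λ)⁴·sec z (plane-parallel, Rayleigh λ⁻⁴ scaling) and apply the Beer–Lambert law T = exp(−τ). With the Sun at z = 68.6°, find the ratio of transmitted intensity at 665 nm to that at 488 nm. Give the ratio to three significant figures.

Airmass: sec 68.6° = 2.7407.
τ(665 nm) = 0.0973 × (550/665)⁴ × 2.7407 = 0.0973 × 0.4679 × 2.7407 = 0.1248.
τ(488 nm) = 0.0973 × (550/488)⁴ × 2.7407 = 0.0973 × 1.6135 × 2.7407 = 0.4303.
T(665)/T(488) = exp(τ_B − τ_A) = exp(0.3055) = 1.3573.

1.36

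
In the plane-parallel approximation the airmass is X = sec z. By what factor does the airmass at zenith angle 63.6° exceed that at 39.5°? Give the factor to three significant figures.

1.74

X(63.6°)/X(39.5°) = sec 63.6° / sec 39.5° = cos 39.5° / cos 63.6° = 0.7716/0.4446 = 1.7354.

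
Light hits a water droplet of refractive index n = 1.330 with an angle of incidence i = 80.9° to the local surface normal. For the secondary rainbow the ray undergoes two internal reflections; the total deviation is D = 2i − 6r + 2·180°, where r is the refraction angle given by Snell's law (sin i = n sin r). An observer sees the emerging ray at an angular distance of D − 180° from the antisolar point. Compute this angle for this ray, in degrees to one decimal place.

sin r = sin 80.9° / 1.330 = 0.9874/1.330 = 0.7424; r = 47.94°.
D = 2·80.9° − 6·47.94° + 2·180° = 161.80° − 287.63° + 360° = 234.17°.
Angle from antisolar point = D − 180° = 54.17°.

54.2°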